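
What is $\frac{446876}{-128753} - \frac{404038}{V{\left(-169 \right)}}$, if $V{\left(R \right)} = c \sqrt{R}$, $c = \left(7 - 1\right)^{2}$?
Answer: $- \frac{446876}{128753} + \frac{202019 i}{234} \approx -3.4708 + 863.33 i$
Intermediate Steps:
$c = 36$ ($c = 6^{2} = 36$)
$V{\left(R \right)} = 36 \sqrt{R}$
$\frac{446876}{-128753} - \frac{404038}{V{\left(-169 \right)}} = \frac{446876}{-128753} - \frac{404038}{36 \sqrt{-169}} = 446876 \left(- \frac{1}{128753}\right) - \frac{404038}{36 \cdot 13 i} = - \frac{446876}{128753} - \frac{404038}{468 i} = - \frac{446876}{128753} - 404038 \left(- \frac{i}{468}\right) = - \frac{446876}{128753} + \frac{202019 i}{234}$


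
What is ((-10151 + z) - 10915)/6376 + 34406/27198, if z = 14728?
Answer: 11747933/43353612 ≈ 0.27098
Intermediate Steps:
((-10151 + z) - 10915)/6376 + 34406/27198 = ((-10151 + 14728) - 10915)/6376 + 34406/27198 = (4577 - 10915)*(1/6376) + 34406*(1/27198) = -6338*1/6376 + 17203/13599 = -3169/3188 + 17203/13599 = 11747933/43353612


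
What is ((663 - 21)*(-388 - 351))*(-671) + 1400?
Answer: 318349298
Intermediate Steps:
((663 - 21)*(-388 - 351))*(-671) + 1400 = (642*(-739))*(-671) + 1400 = -474438*(-671) + 1400 = 318347898 + 1400 = 318349298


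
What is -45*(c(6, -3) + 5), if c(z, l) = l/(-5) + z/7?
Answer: -2034/7 ≈ -290.57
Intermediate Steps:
c(z, l) = -l/5 + z/7 (c(z, l) = l*(-⅕) + z*(⅐) = -l/5 + z/7)
-45*(c(6, -3) + 5) = -45*((-⅕*(-3) + (⅐)*6) + 5) = -45*((⅗ + 6/7) + 5) = -45*(51/35 + 5) = -45*226/35 = -2034/7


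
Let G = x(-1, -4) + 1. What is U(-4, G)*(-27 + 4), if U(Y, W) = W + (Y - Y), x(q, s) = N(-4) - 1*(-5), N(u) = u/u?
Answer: -161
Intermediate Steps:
N(u) = 1
x(q, s) = 6 (x(q, s) = 1 - 1*(-5) = 1 + 5 = 6)
G = 7 (G = 6 + 1 = 7)
U(Y, W) = W (U(Y, W) = W + 0 = W)
U(-4, G)*(-27 + 4) = 7*(-27 + 4) = 7*(-23) = -161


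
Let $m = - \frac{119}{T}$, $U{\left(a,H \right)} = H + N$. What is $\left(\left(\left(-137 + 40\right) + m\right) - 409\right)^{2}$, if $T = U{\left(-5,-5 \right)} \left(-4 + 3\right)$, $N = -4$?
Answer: $\frac{21836929}{81} \approx 2.6959 \cdot 10^{5}$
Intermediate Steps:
$U{\left(a,H \right)} = -4 + H$ ($U{\left(a,H \right)} = H - 4 = -4 + H$)
$T = 9$ ($T = \left(-4 - 5\right) \left(-4 + 3\right) = \left(-9\right) \left(-1\right) = 9$)
$m = - \frac{119}{9} \approx -13.222$
$\left(\left(\left(-137 + 40\right) + m\right) - 409\right)^{2} = \left(\left(\left(-137 + 40\right) - \frac{119}{9}\right) - 409\right)^{2} = \left(\left(-97 - \frac{119}{9}\right) - 409\right)^{2} = \left(- \frac{992}{9} - 409\right)^{2} = \left(- \frac{4673}{9}\right)^{2} = \frac{21836929}{81}$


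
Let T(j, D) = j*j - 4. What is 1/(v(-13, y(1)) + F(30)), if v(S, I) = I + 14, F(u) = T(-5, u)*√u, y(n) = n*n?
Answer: -1/867 + 7*√30/4335 ≈ 0.0076910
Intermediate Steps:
T(j, D) = -4 + j² (T(j, D) = j² - 4 = -4 + j²)
y(n) = n²
F(u) = 21*√u (F(u) = (-4 + (-5)²)*√u = (-4 + 25)*√u = 21*√u)
v(S, I) = 14 + I
1/(v(-13, y(1)) + F(30)) = 1/((14 + 1²) + 21*√30) = 1/((14 + 1) + 21*√30) = 1/(15 + 21*√30)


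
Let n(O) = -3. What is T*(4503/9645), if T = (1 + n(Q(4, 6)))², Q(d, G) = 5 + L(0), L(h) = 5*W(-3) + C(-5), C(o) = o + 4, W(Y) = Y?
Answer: 6004/3215 ≈ 1.8675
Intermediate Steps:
C(o) = 4 + o
L(h) = -16 (L(h) = 5*(-3) + (4 - 5) = -15 - 1 = -16)
Q(d, G) = -11 (Q(d, G) = 5 - 16 = -11)
T = 4 (T = (1 - 3)² = (-2)² = 4)
T*(4503/9645) = 4*(4503/9645) = 4*(4503*(1/9645)) = 4*(1501/3215) = 6004/3215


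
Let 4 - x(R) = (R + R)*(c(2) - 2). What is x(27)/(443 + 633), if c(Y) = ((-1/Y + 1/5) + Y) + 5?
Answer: -1249/5380 ≈ -0.23216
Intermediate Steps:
c(Y) = 26/5 + Y - 1/Y (c(Y) = ((-1/Y + 1*(⅕)) + Y) + 5 = ((-1/Y + ⅕) + Y) + 5 = ((⅕ - 1/Y) + Y) + 5 = (⅕ + Y - 1/Y) + 5 = 26/5 + Y - 1/Y)
x(R) = 4 - 47*R/5 (x(R) = 4 - (R + R)*((26/5 + 2 - 1/2) - 2) = 4 - 2*R*((26/5 + 2 - 1*½) - 2) = 4 - 2*R*((26/5 + 2 - ½) - 2) = 4 - 2*R*(67/10 - 2) = 4 - 2*R*47/10 = 4 - 47*R/5)
x(27)/(443 + 633) = (4 - 47/5*27)/(443 + 633) = (4 - 1269/5)/1076 = -1249/5*1/1076 = -1249/5380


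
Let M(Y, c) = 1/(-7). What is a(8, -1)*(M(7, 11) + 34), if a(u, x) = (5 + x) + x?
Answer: 711/7 ≈ 101.57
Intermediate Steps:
M(Y, c) = -⅐
a(u, x) = 5 + 2*x
a(8, -1)*(M(7, 11) + 34) = (5 + 2*(-1))*(-⅐ + 34) = (5 - 2)*(237/7) = 3*(237/7) = 711/7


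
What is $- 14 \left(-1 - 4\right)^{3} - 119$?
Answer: $1631$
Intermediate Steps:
$- 14 \left(-1 - 4\right)^{3} - 119 = - 14 \left(-5\right)^{3} - 119 = \left(-14\right) \left(-125\right) - 119 = 1750 - 119 = 1631$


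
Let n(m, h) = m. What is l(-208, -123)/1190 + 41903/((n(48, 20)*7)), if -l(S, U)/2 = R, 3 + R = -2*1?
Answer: 712399/5712 ≈ 124.72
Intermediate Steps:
R = -5 (R = -3 - 2*1 = -3 - 2 = -5)
l(S, U) = 10 (l(S, U) = -2*(-5) = 10)
l(-208, -123)/1190 + 41903/((n(48, 20)*7)) = 10/1190 + 41903/((48*7)) = 10*(1/1190) + 41903/336 = 1/119 + 41903*(1/336) = 1/119 + 41903/336 = 712399/5712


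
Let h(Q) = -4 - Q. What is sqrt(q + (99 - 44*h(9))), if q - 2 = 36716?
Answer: 11*sqrt(309) ≈ 193.36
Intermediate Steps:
q = 36718 (q = 2 + 36716 = 36718)
sqrt(q + (99 - 44*h(9))) = sqrt(36718 + (99 - 44*(-4 - 1*9))) = sqrt(36718 + (99 - 44*(-4 - 9))) = sqrt(36718 + (99 - 44*(-13))) = sqrt(36718 + (99 + 572)) = sqrt(36718 + 671) = sqrt(37389) = 11*sqrt(309)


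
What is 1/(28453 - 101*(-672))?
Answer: 1/96325 ≈ 1.0382e-5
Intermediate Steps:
1/(28453 - 101*(-672)) = 1/(28453 - 1*(-67872)) = 1/(28453 + 67872) = 1/96325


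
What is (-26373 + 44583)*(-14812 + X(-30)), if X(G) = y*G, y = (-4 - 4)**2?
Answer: -304689720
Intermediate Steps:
y = 64 (y = (-8)**2 = 64)
X(G) = 64*G
(-26373 + 44583)*(-14812 + X(-30)) = (-26373 + 44583)*(-14812 + 64*(-30)) = 18210*(-14812 - 1920) = 18210*(-16732) = -304689720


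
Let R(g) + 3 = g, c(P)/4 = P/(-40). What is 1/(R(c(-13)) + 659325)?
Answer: 10/6593233 ≈ 1.5167e-6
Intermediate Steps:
c(P) = -P/10 (c(P) = 4*(P/(-40)) = 4*(P*(-1/40)) = 4*(-P/40) = -P/10)
R(g) = -3 + g
1/(R(c(-13)) + 659325) = 1/((-3 - 1/10*(-13)) + 659325) = 1/((-3 + 13/10) + 659325) = 1/(-17/10 + 659325) = 1/(6593233/10) = 10/6593233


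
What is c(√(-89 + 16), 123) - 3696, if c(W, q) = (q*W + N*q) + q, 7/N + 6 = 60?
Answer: -64027/18 + 123*I*√73 ≈ -3557.1 + 1050.9*I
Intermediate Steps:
N = 7/54 (N = 7/(-6 + 60) = 7/54 ≈ 0.12963)
c(W, q) = 61*q/54 + W*q (c(W, q) = (q*W + 7*q/54) + q = (W*q + 7*q/54) + q = (7*q/54 + W*q) + q = 61*q/54 + W*q)
c(√(-89 + 16), 123) - 3696 = (1/54)*123*(61 + 54*√(-89 + 16)) - 3696 = (1/54)*123*(61 + 54*√(-73)) - 3696 = (1/54)*123*(61 + 54*(I*√73)) - 3696 = (1/54)*123*(61 + 54*I*√73) - 3696 = (2501/18 + 123*I*√73) - 3696 = -64027/18 + 123*I*√73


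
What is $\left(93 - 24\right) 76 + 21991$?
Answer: $27235$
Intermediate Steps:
$\left(93 - 24\right) 76 + 21991 = 69 \cdot 76 + 21991 = 5244 + 21991 = 27235$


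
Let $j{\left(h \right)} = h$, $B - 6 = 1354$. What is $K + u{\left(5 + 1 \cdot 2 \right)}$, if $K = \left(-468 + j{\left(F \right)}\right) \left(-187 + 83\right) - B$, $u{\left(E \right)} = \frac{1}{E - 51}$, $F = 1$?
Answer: $\frac{2077151}{44} \approx 47208.0$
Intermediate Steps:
$B = 1360$ ($B = 6 + 1354 = 1360$)
$u{\left(E \right)} = \frac{1}{-51 + E}$
$K = 47208$ ($K = \left(-468 + 1\right) \left(-187 + 83\right) - 1360 = \left(-467\right) \left(-104\right) - 1360 = 48568 - 1360 = 47208$)
$K + u{\left(5 + 1 \cdot 2 \right)} = 47208 + \frac{1}{-51 + \left(5 + 1 \cdot 2\right)} = 47208 + \frac{1}{-51 + \left(5 + 2\right)} = 47208 + \frac{1}{-51 + 7} = 47208 + \frac{1}{-44} = 47208 - \frac{1}{44} = \frac{2077151}{44}$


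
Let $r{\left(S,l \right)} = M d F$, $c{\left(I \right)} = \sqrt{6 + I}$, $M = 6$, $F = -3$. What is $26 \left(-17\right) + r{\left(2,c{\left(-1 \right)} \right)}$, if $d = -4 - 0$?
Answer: $-370$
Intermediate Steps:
$d = -4$ ($d = -4 + 0 = -4$)
$r{\left(S,l \right)} = 72$ ($r{\left(S,l \right)} = 6 \left(-4\right) \left(-3\right) = \left(-24\right) \left(-3\right) = 72$)
$26 \left(-17\right) + r{\left(2,c{\left(-1 \right)} \right)} = 26 \left(-17\right) + 72 = -442 + 72 = -370$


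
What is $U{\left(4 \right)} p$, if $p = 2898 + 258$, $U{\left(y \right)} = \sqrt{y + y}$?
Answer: $6312 \sqrt{2} \approx 8926.5$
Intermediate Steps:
$U{\left(y \right)} = \sqrt{2} \sqrt{y}$ ($U{\left(y \right)} = \sqrt{2 y} = \sqrt{2} \sqrt{y}$)
$p = 3156$
$U{\left(4 \right)} p = \sqrt{2} \sqrt{4} \cdot 3156 = \sqrt{2} \cdot 2 \cdot 3156 = 2 \sqrt{2} \cdot 3156 = 6312 \sqrt{2}$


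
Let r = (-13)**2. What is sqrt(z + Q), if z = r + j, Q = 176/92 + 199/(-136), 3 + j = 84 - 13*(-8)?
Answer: 3*sqrt(96335362)/1564 ≈ 18.827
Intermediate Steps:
r = 169
j = 185 (j = -3 + (84 - 13*(-8)) = -3 + (84 - 1*(-104)) = -3 + (84 + 104) = -3 + 188 = 185)
Q = 1407/3128 (Q = 176*(1/92) + 199*(-1/136) = 44/23 - 199/136 = 1407/3128 ≈ 0.44981)
z = 354 (z = 169 + 185 = 354)
sqrt(z + Q) = sqrt(354 + 1407/3128) = sqrt(1108719/3128) = 3*sqrt(96335362)/1564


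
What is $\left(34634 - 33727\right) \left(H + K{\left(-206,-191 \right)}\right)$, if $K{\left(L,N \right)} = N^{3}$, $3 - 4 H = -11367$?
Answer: $- \frac{12634561699}{2} \approx -6.3173 \cdot 10^{9}$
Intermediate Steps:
$H = \frac{5685}{2}$ ($H = \frac{3}{4} - - \frac{11367}{4} = \frac{3}{4} + \frac{11367}{4} = \frac{5685}{2} \approx 2842.5$)
$\left(34634 - 33727\right) \left(H + K{\left(-206,-191 \right)}\right) = \left(34634 - 33727\right) \left(\frac{5685}{2} + \left(-191\right)^{3}\right) = 907 \left(\frac{5685}{2} - 6967871\right) = 907 \left(- \frac{13930057}{2}\right) = - \frac{12634561699}{2}$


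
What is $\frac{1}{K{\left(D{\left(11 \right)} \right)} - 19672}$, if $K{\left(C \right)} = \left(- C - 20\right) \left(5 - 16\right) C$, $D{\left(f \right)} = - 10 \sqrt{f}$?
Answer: $- \frac{1893}{1023796} + \frac{275 \sqrt{11}}{511898} \approx -6.7256 \cdot 10^{-5}$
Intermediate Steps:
$K{\left(C \right)} = C \left(220 + 11 C\right)$ ($K{\left(C \right)} = \left(-20 - C\right) \left(-11\right) C = \left(220 + 11 C\right) C = C \left(220 + 11 C\right)$)
$\frac{1}{K{\left(D{\left(11 \right)} \right)} - 19672} = \frac{1}{11 \left(- 10 \sqrt{11}\right) \left(20 - 10 \sqrt{11}\right) - 19672} = \frac{1}{- 110 \sqrt{11} \left(20 - 10 \sqrt{11}\right) - 19672} = \frac{1}{-19672 - 110 \sqrt{11} \left(20 - 10 \sqrt{11}\right)}$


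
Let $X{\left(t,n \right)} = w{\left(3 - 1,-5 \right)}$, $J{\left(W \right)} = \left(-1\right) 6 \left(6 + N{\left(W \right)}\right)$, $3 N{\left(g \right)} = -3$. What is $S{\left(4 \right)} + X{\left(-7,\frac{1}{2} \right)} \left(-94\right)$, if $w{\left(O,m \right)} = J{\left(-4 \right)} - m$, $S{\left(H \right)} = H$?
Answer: $2354$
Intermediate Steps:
$N{\left(g \right)} = -1$ ($N{\left(g \right)} = \frac{1}{3} \left(-3\right) = -1$)
$J{\left(W \right)} = -30$ ($J{\left(W \right)} = \left(-1\right) 6 \left(6 - 1\right) = \left(-6\right) 5 = -30$)
$w{\left(O,m \right)} = -30 - m$
$X{\left(t,n \right)} = -25$ ($X{\left(t,n \right)} = -30 - -5 = -30 + 5 = -25$)
$S{\left(4 \right)} + X{\left(-7,\frac{1}{2} \right)} \left(-94\right) = 4 - -2350 = 4 + 2350 = 2354$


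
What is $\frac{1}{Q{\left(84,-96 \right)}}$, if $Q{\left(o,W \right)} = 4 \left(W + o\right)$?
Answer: $- \frac{1}{48} \approx -0.020833$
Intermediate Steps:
$Q{\left(o,W \right)} = 4 W + 4 o$
$\frac{1}{Q{\left(84,-96 \right)}} = \frac{1}{4 \left(-96\right) + 4 \cdot 84} = \frac{1}{-384 + 336} = \frac{1}{-48} = - \frac{1}{48}$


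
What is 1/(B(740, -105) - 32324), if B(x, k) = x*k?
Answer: -1/110024 ≈ -9.0889e-6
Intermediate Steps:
B(x, k) = k*x
1/(B(740, -105) - 32324) = 1/(-105*740 - 32324) = 1/(-77700 - 32324) = 1/(-110024) = -1/110024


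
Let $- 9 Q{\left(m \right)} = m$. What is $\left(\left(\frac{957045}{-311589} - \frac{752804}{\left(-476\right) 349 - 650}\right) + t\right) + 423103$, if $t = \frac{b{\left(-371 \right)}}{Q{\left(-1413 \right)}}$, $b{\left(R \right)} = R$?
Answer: $\frac{575312783749418797}{1359749365017} \approx 4.231 \cdot 10^{5}$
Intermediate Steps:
$Q{\left(m \right)} = - \frac{m}{9}$
$t = - \frac{371}{157}$ ($t = - \frac{371}{\left(- \frac{1}{9}\right) \left(-1413\right)} = - \frac{371}{157} \approx -2.3631$)
$\left(\left(\frac{957045}{-311589} - \frac{752804}{\left(-476\right) 349 - 650}\right) + t\right) + 423103 = \left(\left(\frac{957045}{-311589} - \frac{752804}{\left(-476\right) 349 - 650}\right) - \frac{371}{157}\right) + 423103 = \left(\left(957045 \left(- \frac{1}{311589}\right) - \frac{752804}{-166124 - 650}\right) - \frac{371}{157}\right) + 423103 = \left(\left(- \frac{319015}{103863} - \frac{752804}{-166774}\right) - \frac{371}{157}\right) + 423103 = \left(\left(- \frac{319015}{103863} - - \frac{376402}{83387}\right) - \frac{371}{157}\right) + 423103 = \left(\left(- \frac{319015}{103863} + \frac{376402}{83387}\right) - \frac{371}{157}\right) + 423103 = \left(\frac{12492537121}{8660823981} - \frac{371}{157}\right) + 423103 = - \frac{1251837368954}{1359749365017} + 423103 = \frac{575312783749418797}{1359749365017}$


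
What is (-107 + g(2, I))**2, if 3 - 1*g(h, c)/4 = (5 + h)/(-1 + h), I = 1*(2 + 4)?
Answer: 15129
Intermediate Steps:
I = 6 (I = 1*6 = 6)
g(h, c) = 12 - 4*(5 + h)/(-1 + h)
(-107 + g(2, I))**2 = (-107 + 8*(-4 + 2)/(-1 + 2))**2 = (-107 + 8*(-2)/1)**2 = (-107 + 8*1*(-2))**2 = (-107 - 16)**2 = (-123)**2 = 15129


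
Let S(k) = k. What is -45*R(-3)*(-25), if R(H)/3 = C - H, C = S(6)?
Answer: 30375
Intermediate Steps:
C = 6
R(H) = 18 - 3*H (R(H) = 3*(6 - H) = 18 - 3*H)
-45*R(-3)*(-25) = -45*(18 - 3*(-3))*(-25) = -45*(18 + 9)*(-25) = -45*27*(-25) = -1215*(-25) = 30375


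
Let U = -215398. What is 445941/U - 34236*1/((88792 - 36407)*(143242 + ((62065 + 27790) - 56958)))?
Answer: -457191499400727/220831809805330 ≈ -2.0703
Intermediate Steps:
445941/U - 34236*1/((88792 - 36407)*(143242 + ((62065 + 27790) - 56958))) = 445941/(-215398) - 34236*1/((88792 - 36407)*(143242 + ((62065 + 27790) - 56958))) = 445941*(-1/215398) - 34236*1/(52385*(143242 + (89855 - 56958))) = -445941/215398 - 34236*1/(52385*(143242 + 32897)) = -445941/215398 - 34236/(176139*52385) = -445941/215398 - 34236/9227041515 = -445941/215398 - 34236*1/9227041515 = -445941/215398 - 3804/1025226835 = -457191499400727/220831809805330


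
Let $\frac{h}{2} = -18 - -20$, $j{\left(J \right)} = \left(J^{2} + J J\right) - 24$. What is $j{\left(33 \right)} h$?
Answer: $8616$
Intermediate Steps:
$j{\left(J \right)} = -24 + 2 J^{2}$ ($j{\left(J \right)} = \left(J^{2} + J^{2}\right) - 24 = 2 J^{2} - 24 = -24 + 2 J^{2}$)
$h = 4$ ($h = 2 \left(-18 - -20\right) = 2 \left(-18 + 20\right) = 2 \cdot 2 = 4$)
$j{\left(33 \right)} h = \left(-24 + 2 \cdot 33^{2}\right) 4 = \left(-24 + 2 \cdot 1089\right) 4 = \left(-24 + 2178\right) 4 = 2154 \cdot 4 = 8616$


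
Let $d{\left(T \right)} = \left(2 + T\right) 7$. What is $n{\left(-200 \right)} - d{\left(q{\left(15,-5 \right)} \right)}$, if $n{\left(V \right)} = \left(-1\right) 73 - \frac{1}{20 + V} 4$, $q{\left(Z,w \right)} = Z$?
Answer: $- \frac{8639}{45} \approx -191.98$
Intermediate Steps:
$d{\left(T \right)} = 14 + 7 T$
$n{\left(V \right)} = -73 - \frac{4}{20 + V}$
$n{\left(-200 \right)} - d{\left(q{\left(15,-5 \right)} \right)} = \frac{-1464 - -14600}{20 - 200} - \left(14 + 7 \cdot 15\right) = \frac{-1464 + 14600}{-180} - \left(14 + 105\right) = \left(- \frac{1}{180}\right) 13136 - 119 = - \frac{3284}{45} - 119 = - \frac{8639}{45}$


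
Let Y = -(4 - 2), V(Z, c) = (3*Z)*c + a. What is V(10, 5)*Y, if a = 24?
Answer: -348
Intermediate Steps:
V(Z, c) = 24 + 3*Z*c (V(Z, c) = (3*Z)*c + 24 = 3*Z*c + 24 = 24 + 3*Z*c)
Y = -2 (Y = -1*2 = -2)
V(10, 5)*Y = (24 + 3*10*5)*(-2) = (24 + 150)*(-2) = 174*(-2) = -348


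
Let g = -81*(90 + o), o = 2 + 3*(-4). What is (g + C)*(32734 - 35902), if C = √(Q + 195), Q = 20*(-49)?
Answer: 20528640 - 3168*I*√785 ≈ 2.0529e+7 - 88761.0*I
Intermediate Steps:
Q = -980
C = I*√785 (C = √(-980 + 195) = √(-785) = I*√785 ≈ 28.018*I)
o = -10 (o = 2 - 12 = -10)
g = -6480 (g = -81*(90 - 10) = -81*80 = -6480)
(g + C)*(32734 - 35902) = (-6480 + I*√785)*(32734 - 35902) = (-6480 + I*√785)*(-3168) = 20528640 - 3168*I*√785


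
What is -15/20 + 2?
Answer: 5/4 ≈ 1.2500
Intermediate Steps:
-15/20 + 2 = (1/20)*(-15) + 2 = -¾ + 2 = 5/4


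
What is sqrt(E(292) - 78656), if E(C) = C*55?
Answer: 2*I*sqrt(15649) ≈ 250.19*I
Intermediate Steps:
E(C) = 55*C
sqrt(E(292) - 78656) = sqrt(55*292 - 78656) = sqrt(16060 - 78656) = sqrt(-62596) = 2*I*sqrt(15649)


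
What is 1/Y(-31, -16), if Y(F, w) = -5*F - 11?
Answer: 1/144 ≈ 0.0069444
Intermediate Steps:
Y(F, w) = -11 - 5*F
1/Y(-31, -16) = 1/(-11 - 5*(-31)) = 1/(-11 + 155) = 1/144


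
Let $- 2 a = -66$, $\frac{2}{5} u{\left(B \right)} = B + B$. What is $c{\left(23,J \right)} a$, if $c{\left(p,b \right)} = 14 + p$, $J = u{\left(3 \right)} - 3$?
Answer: $1221$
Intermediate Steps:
$u{\left(B \right)} = 5 B$ ($u{\left(B \right)} = \frac{5 \left(B + B\right)}{2} = \frac{5 \cdot 2 B}{2} = 5 B$)
$J = 12$ ($J = 5 \cdot 3 - 3 = 15 - 3 = 12$)
$a = 33$ ($a = \left(- \frac{1}{2}\right) \left(-66\right) = 33$)
$c{\left(23,J \right)} a = \left(14 + 23\right) 33 = 37 \cdot 33 = 1221$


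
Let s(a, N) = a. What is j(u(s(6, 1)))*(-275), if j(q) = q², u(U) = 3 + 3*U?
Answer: -121275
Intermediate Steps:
j(u(s(6, 1)))*(-275) = (3 + 3*6)²*(-275) = (3 + 18)²*(-275) = 21²*(-275) = 441*(-275) = -121275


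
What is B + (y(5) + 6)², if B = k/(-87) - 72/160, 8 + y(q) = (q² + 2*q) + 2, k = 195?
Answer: 708939/580 ≈ 1222.3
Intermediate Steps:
y(q) = -6 + q² + 2*q (y(q) = -8 + ((q² + 2*q) + 2) = -8 + (2 + q² + 2*q) = -6 + q² + 2*q)
B = -1561/580 (B = 195/(-87) - 72/160 = 195*(-1/87) - 72*1/160 = -65/29 - 9/20 = -1561/580 ≈ -2.6914)
B + (y(5) + 6)² = -1561/580 + ((-6 + 5² + 2*5) + 6)² = -1561/580 + ((-6 + 25 + 10) + 6)² = -1561/580 + (29 + 6)² = -1561/580 + 35² = -1561/580 + 1225 = 708939/580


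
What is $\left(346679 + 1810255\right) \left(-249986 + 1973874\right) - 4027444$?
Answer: $3718308611948$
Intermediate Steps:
$\left(346679 + 1810255\right) \left(-249986 + 1973874\right) - 4027444 = 2156934 \cdot 1723888 - 4027444 = 3718312639392 - 4027444 = 3718308611948$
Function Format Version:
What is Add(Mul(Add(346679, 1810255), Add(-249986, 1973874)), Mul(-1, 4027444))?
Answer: 3718308611948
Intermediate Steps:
Add(Mul(Add(346679, 1810255), Add(-249986, 1973874)), Mul(-1, 4027444)) = Add(Mul(2156934, 1723888), -4027444) = Add(3718312639392, -4027444) = 3718308611948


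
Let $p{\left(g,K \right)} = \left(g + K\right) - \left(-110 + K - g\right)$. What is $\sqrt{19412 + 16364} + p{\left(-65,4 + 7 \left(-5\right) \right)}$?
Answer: $-20 + 8 \sqrt{559} \approx 169.15$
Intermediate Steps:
$p{\left(g,K \right)} = 110 + 2 g$ ($p{\left(g,K \right)} = \left(K + g\right) + \left(110 + g - K\right) = 110 + 2 g$)
$\sqrt{19412 + 16364} + p{\left(-65,4 + 7 \left(-5\right) \right)} = \sqrt{19412 + 16364} + \left(110 + 2 \left(-65\right)\right) = \sqrt{35776} + \left(110 - 130\right) = 8 \sqrt{559} - 20 = -20 + 8 \sqrt{559}$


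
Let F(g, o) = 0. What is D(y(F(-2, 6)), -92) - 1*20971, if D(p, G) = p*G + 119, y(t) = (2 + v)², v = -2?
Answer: -20852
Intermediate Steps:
y(t) = 0 (y(t) = (2 - 2)² = 0² = 0)
D(p, G) = 119 + G*p (D(p, G) = G*p + 119 = 119 + G*p)
D(y(F(-2, 6)), -92) - 1*20971 = (119 - 92*0) - 1*20971 = (119 + 0) - 20971 = 119 - 20971 = -20852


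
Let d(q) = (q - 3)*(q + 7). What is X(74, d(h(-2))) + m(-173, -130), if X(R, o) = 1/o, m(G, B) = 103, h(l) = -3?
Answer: 2471/24 ≈ 102.96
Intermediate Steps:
d(q) = (-3 + q)*(7 + q)
X(74, d(h(-2))) + m(-173, -130) = 1/(-21 + (-3)² + 4*(-3)) + 103 = 1/(-21 + 9 - 12) + 103 = 1/(-24) + 103 = -1/24 + 103 = 2471/24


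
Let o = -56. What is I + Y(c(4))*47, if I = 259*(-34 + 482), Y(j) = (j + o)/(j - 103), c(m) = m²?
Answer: 10096664/87 ≈ 1.1605e+5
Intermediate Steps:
Y(j) = (-56 + j)/(-103 + j) (Y(j) = (j - 56)/(j - 103) = (-56 + j)/(-103 + j))
I = 116032 (I = 259*448 = 116032)
I + Y(c(4))*47 = 116032 + ((-56 + 4²)/(-103 + 4²))*47 = 116032 + ((-56 + 16)/(-103 + 16))*47 = 116032 + (-40/(-87))*47 = 116032 - 1/87*(-40)*47 = 116032 + (40/87)*47 = 116032 + 1880/87 = 10096664/87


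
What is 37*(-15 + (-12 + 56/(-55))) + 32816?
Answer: 1747863/55 ≈ 31779.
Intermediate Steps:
37*(-15 + (-12 + 56/(-55))) + 32816 = 37*(-15 + (-12 + 56*(-1/55))) + 32816 = 37*(-15 + (-12 - 56/55)) + 32816 = 37*(-15 - 716/55) + 32816 = 37*(-1541/55) + 32816 = -57017/55 + 32816 = 1747863/55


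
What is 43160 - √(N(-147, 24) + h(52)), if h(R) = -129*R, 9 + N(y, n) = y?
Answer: 43160 - 4*I*√429 ≈ 43160.0 - 82.849*I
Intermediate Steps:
N(y, n) = -9 + y
43160 - √(N(-147, 24) + h(52)) = 43160 - √((-9 - 147) - 129*52) = 43160 - √(-156 - 6708) = 43160 - √(-6864) = 43160 - 4*I*√429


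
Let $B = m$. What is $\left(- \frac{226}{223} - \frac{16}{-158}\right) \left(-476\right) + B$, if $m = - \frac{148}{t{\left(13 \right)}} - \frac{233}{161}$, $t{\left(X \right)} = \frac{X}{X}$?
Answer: $\frac{807657883}{2836337} \approx 284.75$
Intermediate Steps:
$t{\left(X \right)} = 1$
$m = - \frac{24061}{161}$ ($m = - \frac{148}{1} - \frac{233}{161} = \left(-148\right) 1 - \frac{233}{161} = -148 - \frac{233}{161} = - \frac{24061}{161} \approx -149.45$)
$B = - \frac{24061}{161} \approx -149.45$
$\left(- \frac{226}{223} - \frac{16}{-158}\right) \left(-476\right) + B = \left(- \frac{226}{223} - \frac{16}{-158}\right) \left(-476\right) - \frac{24061}{161} = \left(\left(-226\right) \frac{1}{223} - - \frac{8}{79}\right) \left(-476\right) - \frac{24061}{161} = \left(- \frac{226}{223} + \frac{8}{79}\right) \left(-476\right) - \frac{24061}{161} = \left(- \frac{16070}{17617}\right) \left(-476\right) - \frac{24061}{161} = \frac{7649320}{17617} - \frac{24061}{161} = \frac{807657883}{2836337}$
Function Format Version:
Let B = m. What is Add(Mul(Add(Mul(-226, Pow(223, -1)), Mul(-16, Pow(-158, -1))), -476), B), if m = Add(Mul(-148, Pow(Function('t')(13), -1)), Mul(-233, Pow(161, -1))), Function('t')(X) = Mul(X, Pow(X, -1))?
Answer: Rational(807657883, 2836337) ≈ 284.75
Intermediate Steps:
Function('t')(X) = 1
m = Rational(-24061, 161) (m = Add(Mul(-148, Pow(1, -1)), Mul(-233, Pow(161, -1))) = Add(Mul(-148, 1), Mul(-233, Rational(1, 161))) = Add(-148, Rational(-233, 161)) = Rational(-24061, 161) ≈ -149.45)
B = Rational(-24061, 161) ≈ -149.45
Add(Mul(Add(Mul(-226, Pow(223, -1)), Mul(-16, Pow(-158, -1))), -476), B) = Add(Mul(Add(Mul(-226, Pow(223, -1)), Mul(-16, Pow(-158, -1))), -476), Rational(-24061, 161)) = Add(Mul(Add(Mul(-226, Rational(1, 223)), Mul(-16, Rational(-1, 158))), -476), Rational(-24061, 161)) = Add(Mul(Add(Rational(-226, 223), Rational(8, 79)), -476), Rational(-24061, 161)) = Add(Mul(Rational(-16070, 17617), -476), Rational(-24061, 161)) = Add(Rational(7649320, 17617), Rational(-24061, 161)) = Rational(807657883, 2836337)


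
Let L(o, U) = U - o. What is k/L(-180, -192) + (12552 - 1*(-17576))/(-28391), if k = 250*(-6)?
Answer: 3518747/28391 ≈ 123.94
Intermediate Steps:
k = -1500
k/L(-180, -192) + (12552 - 1*(-17576))/(-28391) = -1500/(-192 - 1*(-180)) + (12552 - 1*(-17576))/(-28391) = -1500/(-192 + 180) + (12552 + 17576)*(-1/28391) = -1500/(-12) + 30128*(-1/28391) = -1500*(-1/12) - 30128/28391 = 125 - 30128/28391 = 3518747/28391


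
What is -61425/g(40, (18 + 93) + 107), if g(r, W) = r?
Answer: -12285/8 ≈ -1535.6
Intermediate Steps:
-61425/g(40, (18 + 93) + 107) = -61425/40 = -61425*1/40 = -12285/8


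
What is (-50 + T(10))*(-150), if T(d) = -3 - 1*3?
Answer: 8400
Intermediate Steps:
T(d) = -6 (T(d) = -3 - 3 = -6)
(-50 + T(10))*(-150) = (-50 - 6)*(-150) = -56*(-150) = 8400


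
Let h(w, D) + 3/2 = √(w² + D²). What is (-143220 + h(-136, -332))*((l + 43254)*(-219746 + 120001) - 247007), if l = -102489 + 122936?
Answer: 910044198906318 - 25416413008*√8045 ≈ 9.0776e+14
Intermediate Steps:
l = 20447
h(w, D) = -3/2 + √(D² + w²) (h(w, D) = -3/2 + √(w² + D²) = -3/2 + √(D² + w²))
(-143220 + h(-136, -332))*((l + 43254)*(-219746 + 120001) - 247007) = (-143220 + (-3/2 + √((-332)² + (-136)²)))*((20447 + 43254)*(-219746 + 120001) - 247007) = (-143220 + (-3/2 + √(110224 + 18496)))*(63701*(-99745) - 247007) = (-143220 + (-3/2 + √128720))*(-6353856245 - 247007) = (-143220 + (-3/2 + 4*√8045))*(-6354103252) = (-286443/2 + 4*√8045)*(-6354103252) = 910044198906318 - 25416413008*√8045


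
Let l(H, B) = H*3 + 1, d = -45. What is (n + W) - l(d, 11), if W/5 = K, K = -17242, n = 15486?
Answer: -70590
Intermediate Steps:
l(H, B) = 1 + 3*H (l(H, B) = 3*H + 1 = 1 + 3*H)
W = -86210 (W = 5*(-17242) = -86210)
(n + W) - l(d, 11) = (15486 - 86210) - (1 + 3*(-45)) = -70724 - (1 - 135) = -70724 - 1*(-134) = -70724 + 134 = -70590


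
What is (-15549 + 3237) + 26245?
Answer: 13933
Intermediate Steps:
(-15549 + 3237) + 26245 = -12312 + 26245 = 13933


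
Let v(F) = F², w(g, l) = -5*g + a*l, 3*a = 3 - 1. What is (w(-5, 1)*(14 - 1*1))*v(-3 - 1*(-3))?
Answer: 0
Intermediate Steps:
a = ⅔ (a = (3 - 1)/3 = (⅓)*2 = ⅔ ≈ 0.66667)
w(g, l) = -5*g + 2*l/3
(w(-5, 1)*(14 - 1*1))*v(-3 - 1*(-3)) = ((-5*(-5) + (⅔)*1)*(14 - 1*1))*(-3 - 1*(-3))² = ((25 + ⅔)*(14 - 1))*(-3 + 3)² = ((77/3)*13)*0² = (1001/3)*0 = 0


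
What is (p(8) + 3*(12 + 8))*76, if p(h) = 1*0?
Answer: 4560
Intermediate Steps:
p(h) = 0
(p(8) + 3*(12 + 8))*76 = (0 + 3*(12 + 8))*76 = (0 + 3*20)*76 = (0 + 60)*76 = 60*76 = 4560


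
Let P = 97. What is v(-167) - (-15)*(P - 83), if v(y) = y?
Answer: 43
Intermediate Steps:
v(-167) - (-15)*(P - 83) = -167 - (-15)*(97 - 83) = -167 - (-15)*14 = -167 - 1*(-210) = -167 + 210 = 43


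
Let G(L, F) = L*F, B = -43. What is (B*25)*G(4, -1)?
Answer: 4300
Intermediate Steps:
G(L, F) = F*L
(B*25)*G(4, -1) = (-43*25)*(-1*4) = -1075*(-4) = 4300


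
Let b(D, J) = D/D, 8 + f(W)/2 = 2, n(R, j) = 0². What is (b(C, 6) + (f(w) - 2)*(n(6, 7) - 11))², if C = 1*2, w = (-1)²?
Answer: 24025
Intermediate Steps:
w = 1
n(R, j) = 0
f(W) = -12 (f(W) = -16 + 2*2 = -16 + 4 = -12)
C = 2
b(D, J) = 1
(b(C, 6) + (f(w) - 2)*(n(6, 7) - 11))² = (1 + (-12 - 2)*(0 - 11))² = (1 - 14*(-11))² = (1 + 154)² = 155² = 24025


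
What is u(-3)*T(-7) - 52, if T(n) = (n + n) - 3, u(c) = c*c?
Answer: -205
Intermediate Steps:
u(c) = c²
T(n) = -3 + 2*n (T(n) = 2*n - 3 = -3 + 2*n)
u(-3)*T(-7) - 52 = (-3)²*(-3 + 2*(-7)) - 52 = 9*(-3 - 14) - 52 = 9*(-17) - 52 = -153 - 52 = -205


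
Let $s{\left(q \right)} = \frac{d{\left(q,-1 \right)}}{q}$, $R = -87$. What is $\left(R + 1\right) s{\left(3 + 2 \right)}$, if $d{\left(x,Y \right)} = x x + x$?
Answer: $-516$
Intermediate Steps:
$d{\left(x,Y \right)} = x + x^{2}$ ($d{\left(x,Y \right)} = x^{2} + x = x + x^{2}$)
$s{\left(q \right)} = 1 + q$ ($s{\left(q \right)} = \frac{q \left(1 + q\right)}{q} = 1 + q$)
$\left(R + 1\right) s{\left(3 + 2 \right)} = \left(-87 + 1\right) \left(1 + \left(3 + 2\right)\right) = - 86 \left(1 + 5\right) = \left(-86\right) 6 = -516$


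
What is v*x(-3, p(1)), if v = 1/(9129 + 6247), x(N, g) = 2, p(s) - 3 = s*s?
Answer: 1/7688 ≈ 0.00013007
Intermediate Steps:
p(s) = 3 + s**2 (p(s) = 3 + s*s = 3 + s**2)
v = 1/15376 ≈ 6.5036e-5
v*x(-3, p(1)) = (1/15376)*2 = 1/7688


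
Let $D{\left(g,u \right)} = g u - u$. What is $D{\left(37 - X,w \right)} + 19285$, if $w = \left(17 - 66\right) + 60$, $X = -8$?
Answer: $19769$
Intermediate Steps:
$w = 11$ ($w = -49 + 60 = 11$)
$D{\left(g,u \right)} = - u + g u$
$D{\left(37 - X,w \right)} + 19285 = 11 \left(-1 + \left(37 - -8\right)\right) + 19285 = 11 \left(-1 + \left(37 + 8\right)\right) + 19285 = 11 \left(-1 + 45\right) + 19285 = 11 \cdot 44 + 19285 = 484 + 19285 = 19769$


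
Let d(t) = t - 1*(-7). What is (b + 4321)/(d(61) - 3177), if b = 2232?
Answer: -6553/3109 ≈ -2.1077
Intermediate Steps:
d(t) = 7 + t (d(t) = t + 7 = 7 + t)
(b + 4321)/(d(61) - 3177) = (2232 + 4321)/((7 + 61) - 3177) = 6553/(68 - 3177) = 6553/(-3109) = 6553*(-1/3109) = -6553/3109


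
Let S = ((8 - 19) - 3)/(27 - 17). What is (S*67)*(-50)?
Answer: 4690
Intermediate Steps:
S = -7/5 (S = (-11 - 3)/10 = -14*⅒ = -7/5 ≈ -1.4000)
(S*67)*(-50) = -7/5*67*(-50) = -469/5*(-50) = 4690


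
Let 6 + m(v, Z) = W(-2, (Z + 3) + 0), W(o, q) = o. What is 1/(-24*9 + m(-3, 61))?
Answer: -1/224 ≈ -0.0044643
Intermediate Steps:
m(v, Z) = -8 (m(v, Z) = -6 - 2 = -8)
1/(-24*9 + m(-3, 61)) = 1/(-24*9 - 8) = 1/(-216 - 8) = 1/(-224) = -1/224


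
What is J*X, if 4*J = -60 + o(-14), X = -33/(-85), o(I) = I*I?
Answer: 66/5 ≈ 13.200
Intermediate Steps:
o(I) = I²
X = 33/85 (X = -33*(-1/85) = 33/85 ≈ 0.38824)
J = 34 (J = (-60 + (-14)²)/4 = (-60 + 196)/4 = (¼)*136 = 34)
J*X = 34*(33/85) = 66/5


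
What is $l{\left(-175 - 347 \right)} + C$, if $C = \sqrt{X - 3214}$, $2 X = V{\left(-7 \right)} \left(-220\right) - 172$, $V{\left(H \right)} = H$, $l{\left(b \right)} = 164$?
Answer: $164 + i \sqrt{2530} \approx 164.0 + 50.299 i$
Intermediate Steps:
$X = 684$ ($X = \frac{\left(-7\right) \left(-220\right) - 172}{2} = \frac{1540 - 172}{2} = \frac{1}{2} \cdot 1368 = 684$)
$C = i \sqrt{2530}$ ($C = \sqrt{684 - 3214} = \sqrt{-2530} = i \sqrt{2530} \approx 50.299 i$)
$l{\left(-175 - 347 \right)} + C = 164 + i \sqrt{2530}$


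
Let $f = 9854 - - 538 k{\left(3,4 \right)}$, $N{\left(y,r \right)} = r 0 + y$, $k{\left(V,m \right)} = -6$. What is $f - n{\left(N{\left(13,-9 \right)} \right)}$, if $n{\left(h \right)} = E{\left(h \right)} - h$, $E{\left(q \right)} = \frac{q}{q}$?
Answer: $6638$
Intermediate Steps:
$E{\left(q \right)} = 1$
$N{\left(y,r \right)} = y$ ($N{\left(y,r \right)} = 0 + y = y$)
$n{\left(h \right)} = 1 - h$
$f = 6626$ ($f = 9854 - \left(-538\right) \left(-6\right) = 9854 - 3228 = 6626$)
$f - n{\left(N{\left(13,-9 \right)} \right)} = 6626 - \left(1 - 13\right) = 6626 - -12 = 6626 + 12 = 6638$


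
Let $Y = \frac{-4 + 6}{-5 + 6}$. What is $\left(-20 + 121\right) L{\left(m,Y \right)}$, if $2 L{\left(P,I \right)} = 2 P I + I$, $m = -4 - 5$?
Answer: $-1717$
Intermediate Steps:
$Y = 2$ ($Y = \frac{2}{1} = 2 \cdot 1 = 2$)
$m = -9$ ($m = -4 - 5 = -9$)
$L{\left(P,I \right)} = \frac{I}{2} + I P$ ($L{\left(P,I \right)} = \frac{2 P I + I}{2} = \frac{2 I P + I}{2} = \frac{I + 2 I P}{2} = \frac{I}{2} + I P$)
$\left(-20 + 121\right) L{\left(m,Y \right)} = \left(-20 + 121\right) 2 \left(\frac{1}{2} - 9\right) = 101 \cdot 2 \left(- \frac{17}{2}\right) = 101 \left(-17\right) = -1717$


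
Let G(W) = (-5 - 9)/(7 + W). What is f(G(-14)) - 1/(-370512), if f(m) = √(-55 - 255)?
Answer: 1/370512 + I*√310 ≈ 2.699e-6 + 17.607*I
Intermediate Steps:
G(W) = -14/(7 + W)
f(m) = I*√310 (f(m) = √(-310) = I*√310)
f(G(-14)) - 1/(-370512) = I*√310 - 1/(-370512) = I*√310 - 1*(-1/370512) = I*√310 + 1/370512 = 1/370512 + I*√310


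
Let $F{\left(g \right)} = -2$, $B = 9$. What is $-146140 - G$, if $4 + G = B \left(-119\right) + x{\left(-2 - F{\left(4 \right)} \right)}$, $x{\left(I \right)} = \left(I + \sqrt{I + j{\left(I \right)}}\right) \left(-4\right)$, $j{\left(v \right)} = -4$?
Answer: $-145065 + 8 i \approx -1.4507 \cdot 10^{5} + 8.0 i$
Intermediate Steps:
$x{\left(I \right)} = - 4 I - 4 \sqrt{-4 + I}$ ($x{\left(I \right)} = \left(I + \sqrt{I - 4}\right) \left(-4\right) = \left(I + \sqrt{-4 + I}\right) \left(-4\right) = - 4 I - 4 \sqrt{-4 + I}$)
$G = -1075 - 8 i$ ($G = -4 - \left(1071 + 4 \sqrt{-4 - 0} + 4 \left(-2 - -2\right)\right) = -4 - \left(1071 + 4 \sqrt{-4 + \left(-2 + 2\right)} + 4 \left(-2 + 2\right)\right) = -4 - \left(1071 + 4 \sqrt{-4 + 0}\right) = -4 - \left(1071 + 4 \sqrt{-4}\right) = -4 - \left(1071 + 4 \cdot 2 i\right) = -4 - \left(1071 + 8 i\right) = -1075 - 8 i \approx -1075.0 - 8.0 i$)
$-146140 - G = -146140 - \left(-1075 - 8 i\right) = -146140 + \left(1075 + 8 i\right) = -145065 + 8 i$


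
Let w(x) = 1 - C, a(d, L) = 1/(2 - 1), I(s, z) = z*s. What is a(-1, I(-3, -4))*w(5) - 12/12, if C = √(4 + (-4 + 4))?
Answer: -2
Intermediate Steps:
I(s, z) = s*z
C = 2 (C = √(4 + 0) = √4 = 2)
a(d, L) = 1 (a(d, L) = 1/1 = 1)
w(x) = -1 (w(x) = 1 - 1*2 = 1 - 2 = -1)
a(-1, I(-3, -4))*w(5) - 12/12 = 1*(-1) - 12/12 = -1 - 12*1/12 = -1 - 1 = -2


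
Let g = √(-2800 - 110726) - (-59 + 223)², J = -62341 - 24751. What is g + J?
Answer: -113988 + 3*I*√12614 ≈ -1.1399e+5 + 336.94*I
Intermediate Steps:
J = -87092
g = -26896 + 3*I*√12614 (g = √(-113526) - 1*164² = 3*I*√12614 - 1*26896 = 3*I*√12614 - 26896 = -26896 + 3*I*√12614 ≈ -26896.0 + 336.94*I)
g + J = (-26896 + 3*I*√12614) - 87092 = -113988 + 3*I*√12614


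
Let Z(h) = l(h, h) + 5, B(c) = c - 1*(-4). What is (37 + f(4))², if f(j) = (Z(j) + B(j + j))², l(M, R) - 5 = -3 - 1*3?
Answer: 85849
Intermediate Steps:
l(M, R) = -1 (l(M, R) = 5 + (-3 - 1*3) = 5 + (-3 - 3) = 5 - 6 = -1)
B(c) = 4 + c (B(c) = c + 4 = 4 + c)
Z(h) = 4 (Z(h) = -1 + 5 = 4)
f(j) = (8 + 2*j)² (f(j) = (4 + (4 + (j + j)))² = (4 + (4 + 2*j))² = (8 + 2*j)²)
(37 + f(4))² = (37 + 4*(4 + 4)²)² = (37 + 4*8²)² = (37 + 4*64)² = (37 + 256)² = 293² = 85849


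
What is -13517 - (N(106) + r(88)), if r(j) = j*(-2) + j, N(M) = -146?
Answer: -13283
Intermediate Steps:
r(j) = -j (r(j) = -2*j + j = -j)
-13517 - (N(106) + r(88)) = -13517 - (-146 - 1*88) = -13517 - (-146 - 88) = -13517 - 1*(-234) = -13517 + 234 = -13283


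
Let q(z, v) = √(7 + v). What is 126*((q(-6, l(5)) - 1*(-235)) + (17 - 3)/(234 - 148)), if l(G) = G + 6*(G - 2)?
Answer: 1274112/43 + 126*√30 ≈ 30321.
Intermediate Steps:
l(G) = -12 + 7*G (l(G) = G + 6*(-2 + G) = G + (-12 + 6*G) = -12 + 7*G)
126*((q(-6, l(5)) - 1*(-235)) + (17 - 3)/(234 - 148)) = 126*((√(7 + (-12 + 7*5)) - 1*(-235)) + (17 - 3)/(234 - 148)) = 126*((√(7 + (-12 + 35)) + 235) + 14/86) = 126*((√(7 + 23) + 235) + 14*(1/86)) = 126*((√30 + 235) + 7/43) = 126*((235 + √30) + 7/43) = 126*(10112/43 + √30) = 1274112/43 + 126*√30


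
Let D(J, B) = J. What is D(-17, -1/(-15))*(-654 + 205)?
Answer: 7633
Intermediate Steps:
D(-17, -1/(-15))*(-654 + 205) = -17*(-654 + 205) = -17*(-449) = 7633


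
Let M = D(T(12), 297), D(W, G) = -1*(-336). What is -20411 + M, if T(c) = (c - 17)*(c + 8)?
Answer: -20075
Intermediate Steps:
T(c) = (-17 + c)*(8 + c)
D(W, G) = 336
M = 336
-20411 + M = -20411 + 336 = -20075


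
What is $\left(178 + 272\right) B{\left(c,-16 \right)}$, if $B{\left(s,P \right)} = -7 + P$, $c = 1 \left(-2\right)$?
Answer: $-10350$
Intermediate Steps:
$c = -2$
$\left(178 + 272\right) B{\left(c,-16 \right)} = \left(178 + 272\right) \left(-7 - 16\right) = 450 \left(-23\right) = -10350$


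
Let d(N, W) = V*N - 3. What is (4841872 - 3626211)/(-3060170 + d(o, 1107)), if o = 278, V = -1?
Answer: -1215661/3060451 ≈ -0.39722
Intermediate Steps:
d(N, W) = -3 - N (d(N, W) = -N - 3 = -3 - N)
(4841872 - 3626211)/(-3060170 + d(o, 1107)) = (4841872 - 3626211)/(-3060170 + (-3 - 1*278)) = 1215661/(-3060170 + (-3 - 278)) = 1215661/(-3060170 - 281) = 1215661/(-3060451) = 1215661*(-1/3060451) = -1215661/3060451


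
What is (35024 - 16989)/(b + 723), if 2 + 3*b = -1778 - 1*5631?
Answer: -54105/5242 ≈ -10.321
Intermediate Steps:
b = -7411/3 (b = -⅔ + (-1778 - 1*5631)/3 = -⅔ + (-1778 - 5631)/3 = -⅔ + (⅓)*(-7409) = -⅔ - 7409/3 = -7411/3 ≈ -2470.3)
(35024 - 16989)/(b + 723) = (35024 - 16989)/(-7411/3 + 723) = 18035/(-5242/3) = 18035*(-3/5242) = -54105/5242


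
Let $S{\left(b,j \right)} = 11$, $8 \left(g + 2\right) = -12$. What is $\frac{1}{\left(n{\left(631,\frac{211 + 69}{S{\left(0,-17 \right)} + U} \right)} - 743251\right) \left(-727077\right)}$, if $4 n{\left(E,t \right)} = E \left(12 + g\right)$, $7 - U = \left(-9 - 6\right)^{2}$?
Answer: $\frac{8}{4315406303637} \approx 1.8538 \cdot 10^{-12}$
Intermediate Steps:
$g = - \frac{7}{2}$ ($g = -2 + \frac{1}{8} \left(-12\right) = -2 - \frac{3}{2} = - \frac{7}{2} \approx -3.5$)
$U = -218$ ($U = 7 - \left(-9 - 6\right)^{2} = 7 - \left(-15\right)^{2} = 7 - 225 = -218$)
$n{\left(E,t \right)} = \frac{17 E}{8}$ ($n{\left(E,t \right)} = \frac{E \left(12 - \frac{7}{2}\right)}{4} = \frac{E \frac{17}{2}}{4} = \frac{\frac{17}{2} E}{4} = \frac{17 E}{8}$)
$\frac{1}{\left(n{\left(631,\frac{211 + 69}{S{\left(0,-17 \right)} + U} \right)} - 743251\right) \left(-727077\right)} = \frac{1}{\left(\frac{17}{8} \cdot 631 - 743251\right) \left(-727077\right)} = \frac{1}{\frac{10727}{8} - 743251} \left(- \frac{1}{727077}\right) = \frac{1}{- \frac{5935281}{8}} \left(- \frac{1}{727077}\right) = \left(- \frac{8}{5935281}\right) \left(- \frac{1}{727077}\right) = \frac{8}{4315406303637}$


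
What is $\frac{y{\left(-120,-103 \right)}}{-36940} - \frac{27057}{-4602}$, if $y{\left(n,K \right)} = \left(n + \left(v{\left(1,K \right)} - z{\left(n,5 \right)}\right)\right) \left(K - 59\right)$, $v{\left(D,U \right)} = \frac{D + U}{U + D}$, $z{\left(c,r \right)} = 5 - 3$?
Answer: $\frac{37886549}{7083245} \approx 5.3488$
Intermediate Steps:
$z{\left(c,r \right)} = 2$ ($z{\left(c,r \right)} = 5 - 3 = 2$)
$v{\left(D,U \right)} = 1$ ($v{\left(D,U \right)} = \frac{D + U}{D + U} = 1$)
$y{\left(n,K \right)} = \left(-1 + n\right) \left(-59 + K\right)$ ($y{\left(n,K \right)} = \left(n + \left(1 - 2\right)\right) \left(K - 59\right) = \left(n + \left(1 - 2\right)\right) \left(-59 + K\right) = \left(n - 1\right) \left(-59 + K\right) = \left(-1 + n\right) \left(-59 + K\right)$)
$\frac{y{\left(-120,-103 \right)}}{-36940} - \frac{27057}{-4602} = \frac{59 - -103 - -7080 - -12360}{-36940} - \frac{27057}{-4602} = \left(59 + 103 + 7080 + 12360\right) \left(- \frac{1}{36940}\right) - - \frac{9019}{1534} = 19602 \left(- \frac{1}{36940}\right) + \frac{9019}{1534} = - \frac{9801}{18470} + \frac{9019}{1534} = \frac{37886549}{7083245}$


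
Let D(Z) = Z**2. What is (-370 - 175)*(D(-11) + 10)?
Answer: -71395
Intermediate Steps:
(-370 - 175)*(D(-11) + 10) = (-370 - 175)*((-11)**2 + 10) = -545*(121 + 10) = -545*131 = -71395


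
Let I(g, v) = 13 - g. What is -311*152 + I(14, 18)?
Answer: -47273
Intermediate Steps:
-311*152 + I(14, 18) = -311*152 + (13 - 1*14) = -47272 + (13 - 14) = -47272 - 1 = -47273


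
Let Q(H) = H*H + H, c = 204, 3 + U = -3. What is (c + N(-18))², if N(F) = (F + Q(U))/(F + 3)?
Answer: 1032256/25 ≈ 41290.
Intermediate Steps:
U = -6 (U = -3 - 3 = -6)
Q(H) = H + H² (Q(H) = H² + H = H + H²)
N(F) = (30 + F)/(3 + F) (N(F) = (F - 6*(1 - 6))/(F + 3) = (F - 6*(-5))/(3 + F) = (F + 30)/(3 + F) = (30 + F)/(3 + F))
(c + N(-18))² = (204 + (30 - 18)/(3 - 18))² = (204 + 12/(-15))² = (204 - 1/15*12)² = (204 - ⅘)² = (1016/5)² = 1032256/25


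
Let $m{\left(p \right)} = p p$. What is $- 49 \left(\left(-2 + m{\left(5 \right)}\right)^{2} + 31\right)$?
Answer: $-27440$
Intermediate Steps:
$m{\left(p \right)} = p^{2}$
$- 49 \left(\left(-2 + m{\left(5 \right)}\right)^{2} + 31\right) = - 49 \left(\left(-2 + 5^{2}\right)^{2} + 31\right) = - 49 \left(\left(-2 + 25\right)^{2} + 31\right) = - 49 \left(23^{2} + 31\right) = - 49 \left(529 + 31\right) = \left(-49\right) 560 = -27440$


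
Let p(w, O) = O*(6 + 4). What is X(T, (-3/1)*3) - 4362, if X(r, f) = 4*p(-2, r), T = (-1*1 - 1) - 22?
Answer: -5322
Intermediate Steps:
p(w, O) = 10*O (p(w, O) = O*10 = 10*O)
T = -24 (T = (-1 - 1) - 22 = -2 - 22 = -24)
X(r, f) = 40*r (X(r, f) = 4*(10*r) = 40*r)
X(T, (-3/1)*3) - 4362 = 40*(-24) - 4362 = -960 - 4362 = -5322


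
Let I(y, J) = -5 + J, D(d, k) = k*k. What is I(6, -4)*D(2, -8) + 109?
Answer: -467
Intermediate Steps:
D(d, k) = k²
I(6, -4)*D(2, -8) + 109 = (-5 - 4)*(-8)² + 109 = -9*64 + 109 = -576 + 109 = -467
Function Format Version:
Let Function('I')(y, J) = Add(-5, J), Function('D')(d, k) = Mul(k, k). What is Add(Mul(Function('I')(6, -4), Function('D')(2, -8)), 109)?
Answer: -467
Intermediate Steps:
Function('D')(d, k) = Pow(k, 2)
Add(Mul(Function('I')(6, -4), Function('D')(2, -8)), 109) = Add(Mul(Add(-5, -4), Pow(-8, 2)), 109) = Add(Mul(-9, 64), 109) = Add(-576, 109) = -467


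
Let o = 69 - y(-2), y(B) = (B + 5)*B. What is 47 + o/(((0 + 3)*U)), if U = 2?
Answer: 119/2 ≈ 59.500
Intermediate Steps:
y(B) = B*(5 + B) (y(B) = (5 + B)*B = B*(5 + B))
o = 75 (o = 69 - (-2)*(5 - 2) = 69 - (-2)*3 = 69 - 1*(-6) = 69 + 6 = 75)
47 + o/(((0 + 3)*U)) = 47 + 75/((0 + 3)*2) = 47 + 75/(3*2) = 47 + 75/6 = 47 + (⅙)*75 = 47 + 25/2 = 119/2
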